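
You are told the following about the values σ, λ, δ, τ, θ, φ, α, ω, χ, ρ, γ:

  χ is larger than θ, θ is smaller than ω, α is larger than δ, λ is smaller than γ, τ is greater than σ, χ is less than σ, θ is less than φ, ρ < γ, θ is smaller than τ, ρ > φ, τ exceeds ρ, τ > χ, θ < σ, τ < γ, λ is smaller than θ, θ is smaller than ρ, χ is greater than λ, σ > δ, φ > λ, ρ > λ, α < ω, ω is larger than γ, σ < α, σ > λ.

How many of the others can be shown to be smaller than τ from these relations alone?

7

From τ the given relations immediately reach θ, χ, σ, ρ.
From those, δ, λ, φ — 7 in total.
No other element is forced below τ by the given relations, so the count is 7.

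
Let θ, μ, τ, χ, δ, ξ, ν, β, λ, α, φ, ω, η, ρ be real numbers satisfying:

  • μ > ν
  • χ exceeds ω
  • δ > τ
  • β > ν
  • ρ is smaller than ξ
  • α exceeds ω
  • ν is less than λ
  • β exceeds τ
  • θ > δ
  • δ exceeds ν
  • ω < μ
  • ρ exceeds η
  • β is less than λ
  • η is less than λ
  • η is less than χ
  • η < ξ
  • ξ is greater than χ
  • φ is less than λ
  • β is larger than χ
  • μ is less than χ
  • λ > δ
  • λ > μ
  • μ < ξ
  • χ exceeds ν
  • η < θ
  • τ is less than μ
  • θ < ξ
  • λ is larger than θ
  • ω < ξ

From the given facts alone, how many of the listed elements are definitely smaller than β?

6

Directly below β: τ, ν, χ.
One step further: η, ω, μ (6 so far).
Nothing else is reachable below β; 6 in all.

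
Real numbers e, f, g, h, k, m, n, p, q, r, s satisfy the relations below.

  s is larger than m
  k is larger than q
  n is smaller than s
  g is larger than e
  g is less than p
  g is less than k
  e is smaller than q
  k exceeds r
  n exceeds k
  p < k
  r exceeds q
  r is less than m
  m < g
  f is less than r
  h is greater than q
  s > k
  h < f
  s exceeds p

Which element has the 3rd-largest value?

k

The consecutive relations fix a unique order: e < q < h < f < r < m < g < p < k < n < s.
The 3rd largest is k.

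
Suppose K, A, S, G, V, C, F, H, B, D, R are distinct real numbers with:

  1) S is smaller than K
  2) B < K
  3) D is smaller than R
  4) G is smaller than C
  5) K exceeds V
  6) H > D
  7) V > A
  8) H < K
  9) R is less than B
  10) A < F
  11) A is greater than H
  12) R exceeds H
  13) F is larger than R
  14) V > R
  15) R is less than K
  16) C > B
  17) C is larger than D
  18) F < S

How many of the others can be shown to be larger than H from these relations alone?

8

From H the given relations immediately reach A, R, K.
From those, F, B, V — 6 in total.
From those, S, C — 8 in total.
No other element is forced above H by the given relations, so the count is 8.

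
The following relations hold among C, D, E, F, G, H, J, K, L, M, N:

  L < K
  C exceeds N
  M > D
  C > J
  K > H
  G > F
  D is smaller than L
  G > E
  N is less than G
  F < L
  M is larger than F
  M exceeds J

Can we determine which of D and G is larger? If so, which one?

Following every chain through D: above D we get L, M, K.
G is not reached, and no chain runs the other way from G to D.
So the given relations leave the order of D and G undetermined.

undetermined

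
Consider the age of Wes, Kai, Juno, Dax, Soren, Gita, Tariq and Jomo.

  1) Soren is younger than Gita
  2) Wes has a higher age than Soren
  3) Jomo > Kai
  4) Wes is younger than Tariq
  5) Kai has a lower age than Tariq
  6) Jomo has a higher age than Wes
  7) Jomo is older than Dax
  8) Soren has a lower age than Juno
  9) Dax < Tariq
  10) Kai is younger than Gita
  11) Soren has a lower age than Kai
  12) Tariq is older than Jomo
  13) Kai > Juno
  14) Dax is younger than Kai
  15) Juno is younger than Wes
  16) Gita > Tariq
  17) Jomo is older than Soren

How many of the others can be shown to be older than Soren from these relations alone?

From Soren the given relations immediately reach Juno, Wes, Kai, Jomo, Gita.
From those, Tariq — 6 in total.
Nothing else is reachable above Soren; 6 in all.

6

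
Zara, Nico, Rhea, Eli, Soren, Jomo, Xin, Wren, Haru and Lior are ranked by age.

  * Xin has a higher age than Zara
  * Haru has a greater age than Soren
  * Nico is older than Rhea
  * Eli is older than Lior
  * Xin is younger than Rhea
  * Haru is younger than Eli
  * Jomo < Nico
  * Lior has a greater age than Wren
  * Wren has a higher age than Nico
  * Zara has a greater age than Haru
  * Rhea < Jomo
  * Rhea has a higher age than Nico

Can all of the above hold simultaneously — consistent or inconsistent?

We have Nico < Rhea stated directly, yet also Rhea < Jomo < Nico by chaining the others — so Rhea < Nico. Contradiction.

inconsistent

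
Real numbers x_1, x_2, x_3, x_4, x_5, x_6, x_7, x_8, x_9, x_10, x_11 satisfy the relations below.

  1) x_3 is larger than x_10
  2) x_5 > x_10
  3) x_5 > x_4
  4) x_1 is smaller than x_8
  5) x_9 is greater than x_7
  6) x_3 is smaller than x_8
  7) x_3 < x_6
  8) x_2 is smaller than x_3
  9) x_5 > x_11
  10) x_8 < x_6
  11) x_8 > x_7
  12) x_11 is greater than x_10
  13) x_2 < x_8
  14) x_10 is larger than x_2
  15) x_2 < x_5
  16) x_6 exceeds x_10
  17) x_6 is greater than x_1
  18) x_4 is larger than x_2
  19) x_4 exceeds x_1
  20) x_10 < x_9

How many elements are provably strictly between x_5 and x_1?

The relations place x_1 below x_5. An element lies strictly between them when it is forced above x_1 and also forced below x_5.
Above x_1: {x_4, x_8, x_6}. Below x_5: {x_2, x_10, x_11, x_4}.
Intersection: {x_4} — 1.

1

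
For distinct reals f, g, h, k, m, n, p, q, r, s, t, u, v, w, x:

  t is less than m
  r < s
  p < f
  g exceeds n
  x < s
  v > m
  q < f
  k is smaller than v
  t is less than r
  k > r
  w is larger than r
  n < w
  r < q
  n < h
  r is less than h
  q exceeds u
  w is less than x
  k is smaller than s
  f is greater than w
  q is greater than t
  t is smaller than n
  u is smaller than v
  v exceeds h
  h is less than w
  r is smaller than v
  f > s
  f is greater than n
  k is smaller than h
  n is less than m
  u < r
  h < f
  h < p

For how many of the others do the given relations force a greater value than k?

Directly above k: h, v, s.
One step further: w, p, f (6 so far).
One step further: x (7 so far).
No other element is forced above k by the given relations, so the count is 7.

7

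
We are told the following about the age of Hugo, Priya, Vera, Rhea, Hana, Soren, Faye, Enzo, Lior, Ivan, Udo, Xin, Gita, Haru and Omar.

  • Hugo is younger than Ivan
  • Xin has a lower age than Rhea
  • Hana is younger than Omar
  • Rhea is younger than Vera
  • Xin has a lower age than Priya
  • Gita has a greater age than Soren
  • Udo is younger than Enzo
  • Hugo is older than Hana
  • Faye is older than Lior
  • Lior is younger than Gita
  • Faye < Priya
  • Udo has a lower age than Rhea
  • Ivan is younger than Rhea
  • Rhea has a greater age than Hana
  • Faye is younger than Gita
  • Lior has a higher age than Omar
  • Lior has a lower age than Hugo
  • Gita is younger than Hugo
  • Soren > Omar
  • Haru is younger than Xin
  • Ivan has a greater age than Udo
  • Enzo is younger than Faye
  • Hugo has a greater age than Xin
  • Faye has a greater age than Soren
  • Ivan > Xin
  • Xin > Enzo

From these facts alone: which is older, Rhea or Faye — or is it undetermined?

Rhea

Following the relations from Faye: Faye < Gita < Hugo < Ivan < Rhea.
So Rhea is older.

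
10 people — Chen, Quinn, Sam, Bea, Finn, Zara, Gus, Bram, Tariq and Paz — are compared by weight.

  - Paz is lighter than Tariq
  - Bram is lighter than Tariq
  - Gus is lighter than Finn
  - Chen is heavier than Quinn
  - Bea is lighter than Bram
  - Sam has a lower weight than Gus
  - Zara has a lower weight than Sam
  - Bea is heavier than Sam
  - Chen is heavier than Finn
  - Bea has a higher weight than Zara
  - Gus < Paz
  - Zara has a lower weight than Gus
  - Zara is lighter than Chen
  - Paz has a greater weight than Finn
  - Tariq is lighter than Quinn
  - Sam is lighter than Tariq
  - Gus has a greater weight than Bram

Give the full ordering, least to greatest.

The consecutive links are each given: Zara < Sam; Sam < Bea; Bea < Bram; Bram < Gus; Gus < Finn; Finn < Paz; Paz < Tariq; Tariq < Quinn; Quinn < Chen.

Zara < Sam < Bea < Bram < Gus < Finn < Paz < Tariq < Quinn < Chen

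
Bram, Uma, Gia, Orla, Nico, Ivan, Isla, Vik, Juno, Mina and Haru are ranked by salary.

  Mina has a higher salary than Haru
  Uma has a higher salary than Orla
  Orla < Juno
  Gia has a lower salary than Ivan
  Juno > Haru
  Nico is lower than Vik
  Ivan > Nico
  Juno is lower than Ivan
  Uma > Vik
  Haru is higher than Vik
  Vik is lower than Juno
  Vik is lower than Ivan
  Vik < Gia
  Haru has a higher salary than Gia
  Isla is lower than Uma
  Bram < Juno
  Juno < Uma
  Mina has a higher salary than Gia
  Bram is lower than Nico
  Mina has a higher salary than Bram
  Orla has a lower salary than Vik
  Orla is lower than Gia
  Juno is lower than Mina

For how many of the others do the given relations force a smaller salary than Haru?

5

The elements the relations force below Haru are Bram, Nico, Orla, Vik, Gia — no chain reaches any other.
That is 5.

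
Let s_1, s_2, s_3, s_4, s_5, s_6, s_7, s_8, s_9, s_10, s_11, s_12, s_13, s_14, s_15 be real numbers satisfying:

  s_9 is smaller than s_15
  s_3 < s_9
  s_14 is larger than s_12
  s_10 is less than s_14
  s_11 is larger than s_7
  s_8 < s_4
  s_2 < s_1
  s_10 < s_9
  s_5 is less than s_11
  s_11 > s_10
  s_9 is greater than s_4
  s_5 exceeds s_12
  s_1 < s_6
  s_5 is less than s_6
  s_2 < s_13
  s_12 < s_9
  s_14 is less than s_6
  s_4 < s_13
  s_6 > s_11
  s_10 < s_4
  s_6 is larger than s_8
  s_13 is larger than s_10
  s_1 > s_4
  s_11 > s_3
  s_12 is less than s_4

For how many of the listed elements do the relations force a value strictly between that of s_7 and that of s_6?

1

Chaining upward from s_7 reaches: s_11.
Chaining downward from s_6 reaches: s_12, s_3, s_8, s_5, s_10, s_4, s_2, s_14, s_11, s_1.
Strictly between s_7 and s_6 are those in both lists: s_11 — 1 element.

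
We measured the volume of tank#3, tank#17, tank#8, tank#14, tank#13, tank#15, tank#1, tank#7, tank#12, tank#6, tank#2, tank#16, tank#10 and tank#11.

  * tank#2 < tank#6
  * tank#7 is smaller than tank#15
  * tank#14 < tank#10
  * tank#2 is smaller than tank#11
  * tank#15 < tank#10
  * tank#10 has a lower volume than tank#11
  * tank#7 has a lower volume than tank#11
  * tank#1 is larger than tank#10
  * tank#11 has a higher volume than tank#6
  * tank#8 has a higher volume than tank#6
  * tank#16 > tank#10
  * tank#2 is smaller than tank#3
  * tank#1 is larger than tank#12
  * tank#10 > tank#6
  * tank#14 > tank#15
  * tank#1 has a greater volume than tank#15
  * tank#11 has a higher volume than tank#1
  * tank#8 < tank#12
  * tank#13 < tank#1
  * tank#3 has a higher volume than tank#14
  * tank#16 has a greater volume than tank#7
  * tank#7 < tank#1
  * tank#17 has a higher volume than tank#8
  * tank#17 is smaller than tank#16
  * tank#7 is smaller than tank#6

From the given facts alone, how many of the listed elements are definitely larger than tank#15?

The elements the relations force above tank#15 are tank#14, tank#10, tank#16, tank#3, tank#1, tank#11 — no chain reaches any other.
That is 6.

6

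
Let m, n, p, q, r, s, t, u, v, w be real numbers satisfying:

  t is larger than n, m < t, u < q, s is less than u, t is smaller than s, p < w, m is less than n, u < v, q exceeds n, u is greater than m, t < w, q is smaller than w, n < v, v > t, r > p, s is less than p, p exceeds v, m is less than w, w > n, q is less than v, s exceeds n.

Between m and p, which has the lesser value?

m

m < n and n < t give m < t.
With t < s: m < n < t < s.
With s < u: m < n < t < s < u.
Then u < q extends the chain to q.
Then q < v extends the chain to v.
Then v < p extends the chain to p.
So m < p; m is the smaller of the two.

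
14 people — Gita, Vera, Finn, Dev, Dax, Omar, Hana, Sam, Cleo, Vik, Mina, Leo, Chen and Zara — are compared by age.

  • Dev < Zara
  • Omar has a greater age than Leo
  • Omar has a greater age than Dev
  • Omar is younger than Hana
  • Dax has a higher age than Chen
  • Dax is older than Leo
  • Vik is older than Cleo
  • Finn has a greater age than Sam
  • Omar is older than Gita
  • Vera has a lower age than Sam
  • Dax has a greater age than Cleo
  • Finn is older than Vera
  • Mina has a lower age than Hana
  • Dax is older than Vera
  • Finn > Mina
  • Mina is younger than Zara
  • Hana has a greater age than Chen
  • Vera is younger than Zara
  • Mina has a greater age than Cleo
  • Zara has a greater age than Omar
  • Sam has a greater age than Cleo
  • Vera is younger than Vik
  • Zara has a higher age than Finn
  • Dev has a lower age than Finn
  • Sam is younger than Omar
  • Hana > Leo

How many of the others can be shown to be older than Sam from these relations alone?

The elements the relations force above Sam are Omar, Finn, Zara, Hana — no chain reaches any other.
That is 4.

4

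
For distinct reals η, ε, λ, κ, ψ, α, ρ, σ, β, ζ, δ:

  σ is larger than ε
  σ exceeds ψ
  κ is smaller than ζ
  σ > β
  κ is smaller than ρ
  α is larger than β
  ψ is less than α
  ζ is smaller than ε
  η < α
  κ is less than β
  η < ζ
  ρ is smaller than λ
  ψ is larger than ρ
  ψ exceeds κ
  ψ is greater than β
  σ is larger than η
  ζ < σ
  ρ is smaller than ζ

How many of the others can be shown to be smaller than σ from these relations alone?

From σ the given relations immediately reach η, ζ, β, ε, ψ.
From those, κ, ρ — 7 in total.
Nothing else is reachable below σ; 7 in all.

7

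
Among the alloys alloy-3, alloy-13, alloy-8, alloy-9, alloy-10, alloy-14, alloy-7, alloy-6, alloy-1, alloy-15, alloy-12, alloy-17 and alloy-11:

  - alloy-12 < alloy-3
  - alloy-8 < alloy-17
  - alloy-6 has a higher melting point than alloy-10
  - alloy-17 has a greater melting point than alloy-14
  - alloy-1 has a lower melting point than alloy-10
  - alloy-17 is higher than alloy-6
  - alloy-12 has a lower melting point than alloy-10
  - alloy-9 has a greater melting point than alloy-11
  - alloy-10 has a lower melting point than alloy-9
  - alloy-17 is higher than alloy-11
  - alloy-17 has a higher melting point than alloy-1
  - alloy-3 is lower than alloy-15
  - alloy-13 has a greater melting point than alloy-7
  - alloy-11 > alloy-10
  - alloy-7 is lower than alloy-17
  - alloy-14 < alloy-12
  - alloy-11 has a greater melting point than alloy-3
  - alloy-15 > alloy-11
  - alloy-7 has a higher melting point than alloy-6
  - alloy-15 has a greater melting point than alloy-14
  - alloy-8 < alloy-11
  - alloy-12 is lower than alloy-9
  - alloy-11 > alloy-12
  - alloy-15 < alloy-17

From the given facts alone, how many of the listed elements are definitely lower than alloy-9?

The elements the relations force below alloy-9 are alloy-14, alloy-1, alloy-12, alloy-8, alloy-3, alloy-10, alloy-11 — no chain reaches any other.
That is 7.

7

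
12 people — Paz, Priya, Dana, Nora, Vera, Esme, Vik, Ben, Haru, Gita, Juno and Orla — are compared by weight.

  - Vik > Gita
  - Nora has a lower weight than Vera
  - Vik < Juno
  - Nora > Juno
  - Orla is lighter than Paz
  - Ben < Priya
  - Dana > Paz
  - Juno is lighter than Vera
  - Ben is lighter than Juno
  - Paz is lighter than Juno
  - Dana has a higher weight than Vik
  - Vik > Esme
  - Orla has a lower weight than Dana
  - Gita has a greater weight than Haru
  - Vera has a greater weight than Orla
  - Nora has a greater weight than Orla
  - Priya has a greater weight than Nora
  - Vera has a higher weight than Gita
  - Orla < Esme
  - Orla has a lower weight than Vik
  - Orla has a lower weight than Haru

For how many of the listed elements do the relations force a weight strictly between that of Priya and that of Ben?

2

The relations place Ben below Priya. An element lies strictly between them when it is forced above Ben and also forced below Priya.
Above Ben: {Juno, Nora, Vera}. Below Priya: {Orla, Paz, Esme, Haru, Gita, Vik, Juno, Nora}.
Intersection: {Juno, Nora} — 2.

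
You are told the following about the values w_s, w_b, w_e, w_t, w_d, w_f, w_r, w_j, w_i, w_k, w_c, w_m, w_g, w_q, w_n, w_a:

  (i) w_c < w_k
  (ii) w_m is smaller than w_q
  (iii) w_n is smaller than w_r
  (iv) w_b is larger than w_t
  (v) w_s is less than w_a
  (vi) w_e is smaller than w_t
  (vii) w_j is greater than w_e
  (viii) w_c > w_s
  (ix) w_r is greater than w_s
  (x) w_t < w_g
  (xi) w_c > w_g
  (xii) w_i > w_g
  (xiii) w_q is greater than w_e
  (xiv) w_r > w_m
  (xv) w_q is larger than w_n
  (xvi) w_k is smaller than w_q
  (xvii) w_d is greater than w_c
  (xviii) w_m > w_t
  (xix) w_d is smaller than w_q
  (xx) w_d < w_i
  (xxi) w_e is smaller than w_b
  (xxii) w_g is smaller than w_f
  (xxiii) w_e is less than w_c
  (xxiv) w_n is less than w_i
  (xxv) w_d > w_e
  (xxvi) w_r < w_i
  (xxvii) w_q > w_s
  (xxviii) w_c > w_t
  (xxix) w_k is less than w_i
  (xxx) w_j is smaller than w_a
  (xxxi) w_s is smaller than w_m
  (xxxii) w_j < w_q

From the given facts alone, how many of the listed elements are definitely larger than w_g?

The elements the relations force above w_g are w_c, w_k, w_d, w_q, w_i, w_f — no chain reaches any other.
That is 6.

6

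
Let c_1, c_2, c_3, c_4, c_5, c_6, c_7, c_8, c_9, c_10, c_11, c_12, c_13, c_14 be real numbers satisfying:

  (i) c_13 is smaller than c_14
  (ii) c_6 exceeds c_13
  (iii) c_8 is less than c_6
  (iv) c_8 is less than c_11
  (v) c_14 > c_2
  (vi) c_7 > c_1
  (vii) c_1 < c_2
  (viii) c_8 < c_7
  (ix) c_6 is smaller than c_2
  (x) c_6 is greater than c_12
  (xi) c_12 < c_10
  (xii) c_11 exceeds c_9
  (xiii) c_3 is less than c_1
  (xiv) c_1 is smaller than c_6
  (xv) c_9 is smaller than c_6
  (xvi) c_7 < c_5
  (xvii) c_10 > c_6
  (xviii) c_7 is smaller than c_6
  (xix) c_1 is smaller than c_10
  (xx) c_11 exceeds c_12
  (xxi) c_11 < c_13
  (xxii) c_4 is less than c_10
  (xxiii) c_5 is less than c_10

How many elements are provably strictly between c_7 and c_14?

The relations place c_7 below c_14. An element lies strictly between them when it is forced above c_7 and also forced below c_14.
Above c_7: {c_5, c_6, c_2, c_10}. Below c_14: {c_12, c_9, c_3, c_8, c_1, c_11, c_13, c_6, c_2}.
Intersection: {c_6, c_2} — 2.

2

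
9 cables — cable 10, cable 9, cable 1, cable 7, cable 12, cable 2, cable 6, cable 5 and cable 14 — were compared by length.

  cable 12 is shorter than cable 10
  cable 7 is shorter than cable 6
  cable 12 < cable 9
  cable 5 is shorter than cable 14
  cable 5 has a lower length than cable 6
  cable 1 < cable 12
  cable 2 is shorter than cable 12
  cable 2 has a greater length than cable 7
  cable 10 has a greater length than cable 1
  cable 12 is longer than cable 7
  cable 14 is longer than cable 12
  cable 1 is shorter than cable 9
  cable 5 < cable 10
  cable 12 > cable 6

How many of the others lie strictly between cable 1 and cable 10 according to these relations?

1

Chaining upward from cable 1 reaches: cable 12, cable 9, cable 14.
Chaining downward from cable 10 reaches: cable 5, cable 7, cable 2, cable 6, cable 12.
Strictly between cable 1 and cable 10 are those in both lists: cable 12 — 1 element.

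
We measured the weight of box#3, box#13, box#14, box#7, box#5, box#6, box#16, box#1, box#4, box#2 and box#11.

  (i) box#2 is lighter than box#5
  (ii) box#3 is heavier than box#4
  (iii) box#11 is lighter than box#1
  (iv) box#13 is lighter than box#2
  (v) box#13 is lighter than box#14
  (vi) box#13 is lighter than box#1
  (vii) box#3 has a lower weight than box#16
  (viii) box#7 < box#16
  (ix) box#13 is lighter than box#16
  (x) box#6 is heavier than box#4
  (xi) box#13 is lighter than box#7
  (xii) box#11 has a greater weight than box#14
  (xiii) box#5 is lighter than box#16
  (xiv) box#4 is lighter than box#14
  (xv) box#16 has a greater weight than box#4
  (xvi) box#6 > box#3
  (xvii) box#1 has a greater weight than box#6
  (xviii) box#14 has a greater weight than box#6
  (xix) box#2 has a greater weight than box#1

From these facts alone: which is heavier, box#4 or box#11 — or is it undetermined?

Chaining the given relations: box#4 < box#3 < box#6 < box#14 < box#11.
So box#11 is heavier.

box#11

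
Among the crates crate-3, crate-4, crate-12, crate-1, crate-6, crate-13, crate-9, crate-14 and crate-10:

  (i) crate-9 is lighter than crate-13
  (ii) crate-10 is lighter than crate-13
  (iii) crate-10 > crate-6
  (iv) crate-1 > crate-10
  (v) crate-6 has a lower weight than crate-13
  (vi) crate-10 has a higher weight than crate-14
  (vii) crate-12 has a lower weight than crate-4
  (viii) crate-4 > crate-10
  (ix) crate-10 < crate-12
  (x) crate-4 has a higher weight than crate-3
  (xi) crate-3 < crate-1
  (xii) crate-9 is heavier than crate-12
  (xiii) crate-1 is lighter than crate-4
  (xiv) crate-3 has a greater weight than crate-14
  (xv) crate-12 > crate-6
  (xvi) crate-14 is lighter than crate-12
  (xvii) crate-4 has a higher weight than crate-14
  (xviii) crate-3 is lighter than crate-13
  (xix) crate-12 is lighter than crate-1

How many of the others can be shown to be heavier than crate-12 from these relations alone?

4

Directly above crate-12: crate-9, crate-1, crate-4.
One step further: crate-13 (4 so far).
No other element is forced above crate-12 by the given relations, so the count is 4.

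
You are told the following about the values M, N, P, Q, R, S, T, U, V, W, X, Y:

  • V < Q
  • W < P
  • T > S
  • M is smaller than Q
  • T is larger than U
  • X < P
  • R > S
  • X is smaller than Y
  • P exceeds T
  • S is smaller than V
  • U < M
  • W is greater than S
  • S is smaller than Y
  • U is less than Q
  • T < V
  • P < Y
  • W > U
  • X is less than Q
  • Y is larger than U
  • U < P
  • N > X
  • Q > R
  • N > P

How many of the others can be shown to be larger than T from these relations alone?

The elements the relations force above T are V, P, Y, N, Q — no chain reaches any other.
That is 5.

5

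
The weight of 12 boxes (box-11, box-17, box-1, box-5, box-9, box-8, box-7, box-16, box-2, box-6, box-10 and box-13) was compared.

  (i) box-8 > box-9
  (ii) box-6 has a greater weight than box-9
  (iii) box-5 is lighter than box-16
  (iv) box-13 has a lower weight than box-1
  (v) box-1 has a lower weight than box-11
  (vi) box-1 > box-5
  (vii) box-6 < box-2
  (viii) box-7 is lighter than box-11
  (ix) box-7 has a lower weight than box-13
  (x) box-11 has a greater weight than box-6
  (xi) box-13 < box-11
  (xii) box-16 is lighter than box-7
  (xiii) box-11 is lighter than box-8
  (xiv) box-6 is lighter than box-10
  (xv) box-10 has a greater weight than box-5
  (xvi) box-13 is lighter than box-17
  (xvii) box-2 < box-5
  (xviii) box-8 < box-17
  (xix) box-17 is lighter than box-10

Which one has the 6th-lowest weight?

box-7

The consecutive relations fix a unique order: box-9 < box-6 < box-2 < box-5 < box-16 < box-7 < box-13 < box-1 < box-11 < box-8 < box-17 < box-10.
The 6th smallest is box-7.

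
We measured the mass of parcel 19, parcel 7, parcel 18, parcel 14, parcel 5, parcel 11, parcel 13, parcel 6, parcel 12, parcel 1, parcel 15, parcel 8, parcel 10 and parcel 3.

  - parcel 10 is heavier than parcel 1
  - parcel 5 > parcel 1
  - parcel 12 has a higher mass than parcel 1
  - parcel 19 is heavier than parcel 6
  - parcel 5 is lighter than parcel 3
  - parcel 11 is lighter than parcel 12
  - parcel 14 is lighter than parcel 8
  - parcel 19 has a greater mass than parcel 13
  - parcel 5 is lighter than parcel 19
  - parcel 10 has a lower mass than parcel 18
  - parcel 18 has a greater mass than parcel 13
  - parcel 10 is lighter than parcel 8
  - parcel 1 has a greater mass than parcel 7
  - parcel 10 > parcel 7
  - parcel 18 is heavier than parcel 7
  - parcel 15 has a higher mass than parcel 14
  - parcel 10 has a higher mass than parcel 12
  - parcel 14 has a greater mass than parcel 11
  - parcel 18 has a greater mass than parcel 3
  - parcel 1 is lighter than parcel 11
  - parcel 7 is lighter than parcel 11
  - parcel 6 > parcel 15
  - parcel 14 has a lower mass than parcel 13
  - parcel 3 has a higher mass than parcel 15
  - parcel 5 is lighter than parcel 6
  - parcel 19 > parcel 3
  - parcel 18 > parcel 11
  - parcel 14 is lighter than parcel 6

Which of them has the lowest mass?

parcel 7

Chaining upward from parcel 7: directly above it, parcel 1, parcel 11, parcel 10, parcel 18; then parcel 5, parcel 12, parcel 14, parcel 8; then parcel 15, parcel 3, parcel 6, parcel 13, parcel 19.
That covers every other element, and nothing is given below parcel 7, so parcel 7 is the lowest mass.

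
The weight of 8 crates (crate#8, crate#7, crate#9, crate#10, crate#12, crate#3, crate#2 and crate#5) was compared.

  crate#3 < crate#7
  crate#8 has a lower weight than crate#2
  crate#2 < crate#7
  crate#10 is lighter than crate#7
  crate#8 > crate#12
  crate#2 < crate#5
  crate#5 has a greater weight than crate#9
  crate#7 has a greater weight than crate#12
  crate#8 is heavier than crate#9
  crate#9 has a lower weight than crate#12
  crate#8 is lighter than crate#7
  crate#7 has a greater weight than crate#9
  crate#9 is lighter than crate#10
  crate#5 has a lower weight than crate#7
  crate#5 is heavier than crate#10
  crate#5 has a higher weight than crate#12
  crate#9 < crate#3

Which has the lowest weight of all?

crate#12 is not least since crate#9 < crate#12; crate#8 is not least since crate#12 < crate#8; crate#3 is not least since crate#9 < crate#3; crate#2 is not least since crate#8 < crate#2; crate#10 is not least since crate#9 < crate#10; crate#5 is not least since crate#2 < crate#5; crate#7 is not least since crate#9 < crate#7.
Only crate#9 has nothing below it, so crate#9 is the lowest weight.

crate#9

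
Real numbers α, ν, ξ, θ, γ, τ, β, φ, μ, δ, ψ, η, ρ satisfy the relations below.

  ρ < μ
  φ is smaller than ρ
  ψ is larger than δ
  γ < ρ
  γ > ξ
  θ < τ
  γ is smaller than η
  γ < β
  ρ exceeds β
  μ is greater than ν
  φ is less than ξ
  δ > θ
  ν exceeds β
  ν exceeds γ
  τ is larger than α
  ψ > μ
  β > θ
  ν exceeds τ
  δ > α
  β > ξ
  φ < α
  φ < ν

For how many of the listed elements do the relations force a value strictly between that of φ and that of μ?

7

Chaining upward from φ reaches: α, ξ, γ, β, τ, η, ρ, δ, ν, ψ.
Chaining downward from μ reaches: θ, α, ξ, γ, β, τ, ρ, ν.
Strictly between φ and μ are those in both lists: α, ξ, γ, β, τ, ρ, ν — 7 elements.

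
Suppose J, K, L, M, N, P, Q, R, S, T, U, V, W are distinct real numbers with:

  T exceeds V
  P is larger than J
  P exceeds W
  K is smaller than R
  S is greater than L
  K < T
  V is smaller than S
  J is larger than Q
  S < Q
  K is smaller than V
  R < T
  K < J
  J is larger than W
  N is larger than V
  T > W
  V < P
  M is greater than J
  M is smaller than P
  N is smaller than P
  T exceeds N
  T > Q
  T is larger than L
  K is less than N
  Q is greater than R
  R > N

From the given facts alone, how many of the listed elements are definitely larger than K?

9

The elements the relations force above K are V, N, R, S, Q, J, M, P, T — no chain reaches any other.
That is 9.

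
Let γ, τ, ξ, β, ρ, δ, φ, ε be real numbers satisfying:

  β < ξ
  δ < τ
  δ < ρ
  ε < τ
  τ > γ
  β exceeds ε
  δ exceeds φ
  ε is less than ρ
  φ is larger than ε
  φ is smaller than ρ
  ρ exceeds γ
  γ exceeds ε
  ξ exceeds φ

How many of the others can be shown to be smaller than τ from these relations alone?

4

From τ the given relations immediately reach ε, δ, γ.
From those, φ — 4 in total.
No other element is forced below τ by the given relations, so the count is 4.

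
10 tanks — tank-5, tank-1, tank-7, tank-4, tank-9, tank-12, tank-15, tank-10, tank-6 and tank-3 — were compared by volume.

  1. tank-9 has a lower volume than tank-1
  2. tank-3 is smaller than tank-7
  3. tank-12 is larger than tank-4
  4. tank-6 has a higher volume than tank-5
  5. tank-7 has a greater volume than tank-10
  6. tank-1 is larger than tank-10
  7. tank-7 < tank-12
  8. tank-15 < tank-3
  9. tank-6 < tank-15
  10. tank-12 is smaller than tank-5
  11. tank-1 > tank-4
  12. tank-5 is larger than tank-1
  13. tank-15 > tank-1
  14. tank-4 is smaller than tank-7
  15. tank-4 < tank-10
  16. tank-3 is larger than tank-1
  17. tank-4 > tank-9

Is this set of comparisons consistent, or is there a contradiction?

inconsistent

Chaining the given relations yields tank-5 < tank-6 < tank-15 < tank-3 < tank-7 < tank-12, so tank-5 < tank-12. But one relation states tank-12 < tank-5. These cannot both hold.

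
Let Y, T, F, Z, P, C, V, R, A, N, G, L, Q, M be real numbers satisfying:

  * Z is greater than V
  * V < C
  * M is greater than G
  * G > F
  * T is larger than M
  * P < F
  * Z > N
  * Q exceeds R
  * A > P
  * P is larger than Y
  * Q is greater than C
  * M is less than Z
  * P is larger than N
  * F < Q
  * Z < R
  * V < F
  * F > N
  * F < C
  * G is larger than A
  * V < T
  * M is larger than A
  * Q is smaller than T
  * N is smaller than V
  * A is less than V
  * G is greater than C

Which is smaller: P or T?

Link the given pairs in sequence: P < A; A < V; V < F; F < C; C < G; G < M; M < Z; Z < R; R < Q; Q < T.
Together: P < A < V < F < C < G < M < Z < R < Q < T.
So P < T; P is the smaller of the two.

P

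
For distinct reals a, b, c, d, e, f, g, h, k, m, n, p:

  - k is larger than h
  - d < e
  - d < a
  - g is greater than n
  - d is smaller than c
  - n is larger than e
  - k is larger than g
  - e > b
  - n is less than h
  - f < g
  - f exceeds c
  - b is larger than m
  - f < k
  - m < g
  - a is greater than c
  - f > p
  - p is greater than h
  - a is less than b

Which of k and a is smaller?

a

The relevant relations are a < b; b < e; e < n; n < h; h < p; p < f; f < g; g < k.
Together: a < b < e < n < h < p < f < g < k.
So a < k; a is the smaller of the two.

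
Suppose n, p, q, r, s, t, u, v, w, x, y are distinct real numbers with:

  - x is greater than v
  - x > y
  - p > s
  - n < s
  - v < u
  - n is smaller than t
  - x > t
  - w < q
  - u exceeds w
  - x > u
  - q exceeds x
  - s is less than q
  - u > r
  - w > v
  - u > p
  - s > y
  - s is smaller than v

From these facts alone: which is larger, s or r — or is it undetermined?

undetermined

Following every chain through s: above s we get p, v, w, u, x, q; below s we get n, y.
r is not reached, and no chain runs the other way from r to s.
So the given relations leave the order of s and r undetermined.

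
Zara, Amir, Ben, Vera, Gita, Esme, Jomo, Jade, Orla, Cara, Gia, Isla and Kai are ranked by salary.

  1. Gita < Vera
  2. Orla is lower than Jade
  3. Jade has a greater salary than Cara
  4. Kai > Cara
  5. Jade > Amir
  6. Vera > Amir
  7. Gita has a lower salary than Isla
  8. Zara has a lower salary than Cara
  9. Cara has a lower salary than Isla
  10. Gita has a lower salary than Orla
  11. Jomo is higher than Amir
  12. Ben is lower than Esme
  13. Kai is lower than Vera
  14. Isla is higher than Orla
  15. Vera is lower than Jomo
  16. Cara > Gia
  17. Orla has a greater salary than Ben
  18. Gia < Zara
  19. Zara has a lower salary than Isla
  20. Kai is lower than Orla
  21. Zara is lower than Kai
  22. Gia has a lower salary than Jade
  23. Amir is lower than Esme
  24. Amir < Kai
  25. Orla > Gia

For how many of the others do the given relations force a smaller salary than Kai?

Directly below Kai: Zara, Amir, Cara.
One step further: Gia (4 so far).
Nothing else is reachable below Kai; 4 in all.

4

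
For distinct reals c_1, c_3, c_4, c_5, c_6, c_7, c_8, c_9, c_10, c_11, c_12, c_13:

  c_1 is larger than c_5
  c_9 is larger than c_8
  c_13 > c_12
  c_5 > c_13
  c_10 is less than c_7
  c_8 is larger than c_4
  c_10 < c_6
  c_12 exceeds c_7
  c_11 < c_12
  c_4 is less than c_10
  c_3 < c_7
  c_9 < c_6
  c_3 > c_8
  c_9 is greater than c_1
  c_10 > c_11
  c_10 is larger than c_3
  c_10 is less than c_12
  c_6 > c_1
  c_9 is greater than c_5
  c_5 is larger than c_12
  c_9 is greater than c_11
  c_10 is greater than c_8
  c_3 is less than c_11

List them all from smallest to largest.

Nothing is placed below c_4, so it is least; from there c_4 < c_8; c_8 < c_3; c_3 < c_11; c_11 < c_10; c_10 < c_7; c_7 < c_12; c_12 < c_13; c_13 < c_5; c_5 < c_1; c_1 < c_9; c_9 < c_6, each given directly.

c_4 < c_8 < c_3 < c_11 < c_10 < c_7 < c_12 < c_13 < c_5 < c_1 < c_9 < c_6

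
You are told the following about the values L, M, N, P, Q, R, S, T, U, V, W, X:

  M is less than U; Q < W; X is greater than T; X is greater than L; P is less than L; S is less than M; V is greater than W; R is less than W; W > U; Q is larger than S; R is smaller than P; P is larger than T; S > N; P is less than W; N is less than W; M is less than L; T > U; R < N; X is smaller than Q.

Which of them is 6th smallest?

T

Chaining the given pairs: R < N < S < M < U < T < P < L < X < Q < W < V.
Counting 6 from the smallest end gives T.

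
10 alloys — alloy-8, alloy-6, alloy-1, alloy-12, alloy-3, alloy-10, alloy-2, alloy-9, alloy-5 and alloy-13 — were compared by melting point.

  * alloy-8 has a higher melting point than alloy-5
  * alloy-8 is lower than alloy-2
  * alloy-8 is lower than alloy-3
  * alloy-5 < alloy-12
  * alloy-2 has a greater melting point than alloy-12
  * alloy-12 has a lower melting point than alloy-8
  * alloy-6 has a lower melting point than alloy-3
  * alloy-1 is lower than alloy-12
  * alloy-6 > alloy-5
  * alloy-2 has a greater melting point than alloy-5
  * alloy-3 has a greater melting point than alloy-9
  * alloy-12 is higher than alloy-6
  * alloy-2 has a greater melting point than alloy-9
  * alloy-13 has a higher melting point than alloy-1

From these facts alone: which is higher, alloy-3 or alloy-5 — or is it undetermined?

alloy-5 < alloy-6 and alloy-6 < alloy-12 give alloy-5 < alloy-12.
With alloy-12 < alloy-8: alloy-5 < alloy-6 < alloy-12 < alloy-8.
With alloy-8 < alloy-3: alloy-5 < alloy-6 < alloy-12 < alloy-8 < alloy-3.
So alloy-3 is higher.

alloy-3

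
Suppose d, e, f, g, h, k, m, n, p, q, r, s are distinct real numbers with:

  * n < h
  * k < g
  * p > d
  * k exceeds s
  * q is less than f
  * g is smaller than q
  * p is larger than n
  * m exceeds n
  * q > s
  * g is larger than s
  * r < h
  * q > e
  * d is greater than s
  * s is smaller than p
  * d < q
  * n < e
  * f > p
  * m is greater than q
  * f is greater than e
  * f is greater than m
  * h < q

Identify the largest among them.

Chaining downward from f: directly below it, e, p, q, m; then s, d, g, n, h; then r, k.
That covers every other element, and nothing is given above f, so f is the largest.

f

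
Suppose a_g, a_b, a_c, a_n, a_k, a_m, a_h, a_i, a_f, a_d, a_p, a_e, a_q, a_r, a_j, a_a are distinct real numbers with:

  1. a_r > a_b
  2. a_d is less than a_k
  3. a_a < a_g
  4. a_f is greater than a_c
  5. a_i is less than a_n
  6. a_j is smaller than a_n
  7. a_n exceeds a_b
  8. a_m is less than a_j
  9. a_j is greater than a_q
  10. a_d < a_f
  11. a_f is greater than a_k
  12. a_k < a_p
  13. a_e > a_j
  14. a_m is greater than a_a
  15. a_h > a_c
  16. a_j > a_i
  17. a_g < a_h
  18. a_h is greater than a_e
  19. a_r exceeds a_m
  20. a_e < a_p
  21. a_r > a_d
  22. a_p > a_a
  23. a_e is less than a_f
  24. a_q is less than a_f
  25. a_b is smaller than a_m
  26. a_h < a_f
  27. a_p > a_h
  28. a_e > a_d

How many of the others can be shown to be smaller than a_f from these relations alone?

12

The elements the relations force below a_f are a_d, a_q, a_i, a_a, a_b, a_k, a_g, a_m, a_c, a_j, a_e, a_h — no chain reaches any other.
That is 12.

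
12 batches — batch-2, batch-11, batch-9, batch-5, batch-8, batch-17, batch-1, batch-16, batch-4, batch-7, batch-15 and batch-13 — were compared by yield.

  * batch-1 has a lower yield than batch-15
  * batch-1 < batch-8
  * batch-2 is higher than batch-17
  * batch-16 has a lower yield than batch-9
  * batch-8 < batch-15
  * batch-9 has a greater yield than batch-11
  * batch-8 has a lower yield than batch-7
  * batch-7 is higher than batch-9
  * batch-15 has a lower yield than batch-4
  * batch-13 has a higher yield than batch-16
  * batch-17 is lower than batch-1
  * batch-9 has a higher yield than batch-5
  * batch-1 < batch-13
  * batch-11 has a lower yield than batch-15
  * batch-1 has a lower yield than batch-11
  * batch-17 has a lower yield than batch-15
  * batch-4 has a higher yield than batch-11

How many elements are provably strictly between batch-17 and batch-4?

4

The relations place batch-17 below batch-4. An element lies strictly between them when it is forced above batch-17 and also forced below batch-4.
Above batch-17: {batch-1, batch-2, batch-11, batch-9, batch-13, batch-8, batch-15, batch-7}. Below batch-4: {batch-1, batch-11, batch-8, batch-15}.
Intersection: {batch-1, batch-11, batch-8, batch-15} — 4.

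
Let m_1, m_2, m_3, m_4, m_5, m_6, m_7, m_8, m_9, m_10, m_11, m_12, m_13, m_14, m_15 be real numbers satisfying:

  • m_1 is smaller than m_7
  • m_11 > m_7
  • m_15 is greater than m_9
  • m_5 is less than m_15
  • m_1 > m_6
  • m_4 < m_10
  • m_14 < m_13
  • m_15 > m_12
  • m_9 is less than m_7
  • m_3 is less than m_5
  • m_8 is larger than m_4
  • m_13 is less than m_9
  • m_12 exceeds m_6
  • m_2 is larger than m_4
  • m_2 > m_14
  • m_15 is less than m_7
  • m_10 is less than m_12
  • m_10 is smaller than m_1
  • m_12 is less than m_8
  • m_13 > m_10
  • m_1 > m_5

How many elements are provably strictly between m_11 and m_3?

4

The relations place m_3 below m_11. An element lies strictly between them when it is forced above m_3 and also forced below m_11.
Above m_3: {m_5, m_1, m_15, m_7}. Below m_11: {m_4, m_10, m_14, m_5, m_6, m_12, m_1, m_13, m_9, m_15, m_7}.
Intersection: {m_5, m_1, m_15, m_7} — 4.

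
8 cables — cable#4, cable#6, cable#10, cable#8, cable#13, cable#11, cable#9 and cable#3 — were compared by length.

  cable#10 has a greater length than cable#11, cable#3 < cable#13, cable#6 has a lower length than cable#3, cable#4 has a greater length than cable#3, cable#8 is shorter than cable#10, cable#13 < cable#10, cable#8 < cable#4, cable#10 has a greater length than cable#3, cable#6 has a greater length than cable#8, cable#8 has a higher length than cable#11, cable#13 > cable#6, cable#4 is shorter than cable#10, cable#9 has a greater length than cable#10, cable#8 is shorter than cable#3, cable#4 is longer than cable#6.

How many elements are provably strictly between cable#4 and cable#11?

Chaining upward from cable#11 reaches: cable#8, cable#6, cable#3, cable#13, cable#10, cable#9.
Chaining downward from cable#4 reaches: cable#8, cable#6, cable#3.
Strictly between cable#11 and cable#4 are those in both lists: cable#8, cable#6, cable#3 — 3 elements.

3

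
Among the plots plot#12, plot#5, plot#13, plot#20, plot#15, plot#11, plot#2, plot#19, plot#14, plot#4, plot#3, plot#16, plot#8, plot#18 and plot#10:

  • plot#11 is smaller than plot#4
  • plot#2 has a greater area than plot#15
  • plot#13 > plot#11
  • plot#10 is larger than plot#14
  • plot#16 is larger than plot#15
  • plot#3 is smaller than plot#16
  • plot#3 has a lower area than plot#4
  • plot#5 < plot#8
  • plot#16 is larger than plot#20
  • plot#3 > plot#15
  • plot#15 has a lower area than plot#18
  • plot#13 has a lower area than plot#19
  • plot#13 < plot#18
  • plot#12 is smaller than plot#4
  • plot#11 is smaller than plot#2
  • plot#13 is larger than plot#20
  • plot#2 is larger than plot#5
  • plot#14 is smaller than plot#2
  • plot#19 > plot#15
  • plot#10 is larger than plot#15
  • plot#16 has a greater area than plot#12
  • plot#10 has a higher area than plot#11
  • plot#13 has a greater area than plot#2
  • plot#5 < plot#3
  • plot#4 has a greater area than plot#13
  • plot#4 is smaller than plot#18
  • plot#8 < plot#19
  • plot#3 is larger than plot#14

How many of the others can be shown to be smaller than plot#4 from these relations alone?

9

Directly below plot#4: plot#11, plot#12, plot#13, plot#3.
One step further: plot#15, plot#14, plot#5, plot#2, plot#20 (9 so far).
No other element is forced below plot#4 by the given relations, so the count is 9.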